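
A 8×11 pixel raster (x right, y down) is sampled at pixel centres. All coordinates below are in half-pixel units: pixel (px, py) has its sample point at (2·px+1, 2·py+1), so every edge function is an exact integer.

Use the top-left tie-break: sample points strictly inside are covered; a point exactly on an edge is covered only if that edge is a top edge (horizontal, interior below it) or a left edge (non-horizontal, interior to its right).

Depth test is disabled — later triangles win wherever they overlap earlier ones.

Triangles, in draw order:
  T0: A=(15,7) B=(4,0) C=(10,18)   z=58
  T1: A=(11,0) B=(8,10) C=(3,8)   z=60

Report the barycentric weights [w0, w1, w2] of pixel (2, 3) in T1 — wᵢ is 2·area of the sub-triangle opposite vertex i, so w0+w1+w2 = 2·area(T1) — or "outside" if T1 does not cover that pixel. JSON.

T0:
  2·area = 156  (B↔C swapped to make it positive)
  edge (15, 7)→(10, 18): d=(-5,11) right/bottom  bias=-1
  edge (10, 18)→(4, 0): d=(-6,-18) top-left  bias=+0
  edge (4, 0)→(15, 7): d=(11,7) right/bottom  bias=-1
    (2,0)@(5, 1): e=[140,12,4] → #
    (3,0)@(7, 1): e=[118,48,-10] → ·
    (2,1)@(5, 3): e=[130,0,26] → #  [on edge]
    (3,1)@(7, 3): e=[108,36,12] → #
    (4,1)@(9, 3): e=[86,72,-2] → ·
    (2,2)@(5, 5): e=[120,-12,48] → ·
    (3,2)@(7, 5): e=[98,24,34] → #
    (4,2)@(9, 5): e=[76,60,20] → #
    (5,2)@(11, 5): e=[54,96,6] → #
    (6,2)@(13, 5): e=[32,132,-8] → ·
    (3,3)@(7, 7): e=[88,12,56] → #
    (6,3)@(13, 7): e=[22,120,14] → #
    (7,3)@(15, 7): e=[0,156,0] → ·  [on edge]
    (3,4)@(7, 9): e=[78,0,78] → #  [on edge]
    (4,7)@(9, 15): e=[26,0,130] → #  [on edge]
    (5,10)@(11, 21): e=[-26,0,182] → ·  [on edge]
  covered (21 px):
    · · # · · · · ·
    · · # # · · · ·
    · · · # # # · ·
    · · · # # # # ·
    · · · # # # # ·
    · · · · # # # ·
    · · · · # # · ·
    · · · · # # · ·
    · · · · · · · ·
    · · · · · · · ·
    · · · · · · · ·
T1:
  2·area = 56
  edge (11, 0)→(8, 10): d=(-3,10) right/bottom  bias=-1
  edge (8, 10)→(3, 8): d=(-5,-2) top-left  bias=+0
  edge (3, 8)→(11, 0): d=(8,-8) top-left  bias=+0
    (4,1)@(9, 3): e=[11,37,8] → #
    (5,1)@(11, 3): e=[-9,41,24] → ·
    (3,2)@(7, 5): e=[25,23,8] → #
    (5,2)@(11, 5): e=[-15,31,40] → ·
    (2,3)@(5, 7): e=[39,9,8] → #
    (4,3)@(9, 7): e=[-1,17,40] → ·
    (2,4)@(5, 9): e=[33,-1,24] → ·
    (3,4)@(7, 9): e=[13,3,40] → #
    (4,4)@(9, 9): e=[-7,7,56] → ·
    (3,5)@(7, 11): e=[7,-7,56] → ·
  covered (6 px):
    · · · · · · · ·
    · · · · # · · ·
    · · · # # · · ·
    · · # # · · · ·
    · · · # · · · ·
    · · · · · · · ·
    · · · · · · · ·
    · · · · · · · ·
    · · · · · · · ·
    · · · · · · · ·
    · · · · · · · ·

Answer: [9,8,39]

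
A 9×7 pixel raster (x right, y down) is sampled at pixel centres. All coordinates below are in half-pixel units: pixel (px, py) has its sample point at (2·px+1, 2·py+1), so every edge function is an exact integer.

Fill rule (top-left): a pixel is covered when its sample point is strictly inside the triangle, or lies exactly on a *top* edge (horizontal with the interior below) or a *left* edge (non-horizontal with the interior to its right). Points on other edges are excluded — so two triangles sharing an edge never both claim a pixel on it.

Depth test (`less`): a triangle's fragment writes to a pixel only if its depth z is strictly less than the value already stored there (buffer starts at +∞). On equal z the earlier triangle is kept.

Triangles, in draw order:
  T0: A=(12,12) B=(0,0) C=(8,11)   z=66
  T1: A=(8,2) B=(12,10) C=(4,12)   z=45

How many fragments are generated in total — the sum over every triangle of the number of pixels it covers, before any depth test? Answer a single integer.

T0:
  2·area = 36  (B↔C swapped to make it positive)
  edge (12, 12)→(8, 11): d=(-4,-1) top-left  bias=+0
  edge (8, 11)→(0, 0): d=(-8,-11) top-left  bias=+0
  edge (0, 0)→(12, 12): d=(12,12) right/bottom  bias=-1
    (0,0)@(1, 1): e=[33,3,0] → .  [on edge]
    (1,1)@(3, 3): e=[27,9,0] → .  [on edge]
    (2,2)@(5, 5): e=[21,15,0] → .  [on edge]
    (3,3)@(7, 7): e=[15,21,0] → .  [on edge]
    (3,4)@(7, 9): e=[7,5,24] → X
    (4,4)@(9, 9): e=[9,27,0] → .  [on edge]
    (3,5)@(7, 11): e=[-1,-11,48] → .
    (4,5)@(9, 11): e=[1,11,24] → X
    (5,5)@(11, 11): e=[3,33,0] → .  [on edge]
    (4,6)@(9, 13): e=[-7,-5,48] → .
    (6,6)@(13, 13): e=[-3,39,0] → .  [on edge]
  covered (2 px):
    . . . . . . . . .
    . . . . . . . . .
    . . . . . . . . .
    . . . . . . . . .
    . . . X . . . . .
    . . . . X . . . .
    . . . . . . . . .
T1:
  2·area = 72
  edge (8, 2)→(12, 10): d=(4,8) right/bottom  bias=-1
  edge (12, 10)→(4, 12): d=(-8,2) right/bottom  bias=-1
  edge (4, 12)→(8, 2): d=(4,-10) top-left  bias=+0
    (3,2)@(7, 5): e=[20,50,2] → X
    (4,2)@(9, 5): e=[4,46,22] → X
    (5,2)@(11, 5): e=[-12,42,42] → .
    (3,3)@(7, 7): e=[28,34,10] → X
    (5,3)@(11, 7): e=[-4,26,50] → .
    (3,4)@(7, 9): e=[36,18,18] → X
    (5,4)@(11, 9): e=[4,10,58] → X
    (6,4)@(13, 9): e=[-12,6,78] → .
    (2,5)@(5, 11): e=[60,6,6] → X
    (4,5)@(9, 11): e=[28,-2,46] → .
    (5,5)@(11, 11): e=[12,-6,66] → .
    (2,6)@(5, 13): e=[68,-10,14] → .
  covered (9 px):
    . . . . . . . . .
    . . . . . . . . .
    . . . X X . . . .
    . . . X X . . . .
    . . . X X X . . .
    . . X X . . . . .
    . . . . . . . . .

Answer: 11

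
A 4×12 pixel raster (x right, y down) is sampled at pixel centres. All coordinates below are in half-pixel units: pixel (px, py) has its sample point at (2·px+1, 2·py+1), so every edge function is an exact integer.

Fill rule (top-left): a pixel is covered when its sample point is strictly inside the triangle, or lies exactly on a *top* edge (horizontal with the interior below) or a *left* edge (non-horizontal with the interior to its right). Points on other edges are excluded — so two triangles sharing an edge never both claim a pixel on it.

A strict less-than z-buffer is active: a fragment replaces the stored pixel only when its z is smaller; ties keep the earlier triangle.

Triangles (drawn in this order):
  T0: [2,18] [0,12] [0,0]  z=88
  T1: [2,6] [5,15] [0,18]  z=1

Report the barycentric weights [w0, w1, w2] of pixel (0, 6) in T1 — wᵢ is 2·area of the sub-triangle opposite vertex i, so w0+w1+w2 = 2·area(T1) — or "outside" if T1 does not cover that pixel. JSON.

T0:
  2·area = 24
  edge (2, 18)→(0, 12): d=(-2,-6) top-left  bias=+0
  edge (0, 12)→(0, 0): d=(0,-12) top-left  bias=+0
  edge (0, 0)→(2, 18): d=(2,18) right/bottom  bias=-1
    (0,4)@(1, 9): e=[12,12,0] → .  [on edge]
    (0,5)@(1, 11): e=[8,12,4] → X
    (1,5)@(3, 11): e=[20,36,-32] → .
    (0,6)@(1, 13): e=[4,12,8] → X
    (1,6)@(3, 13): e=[16,36,-28] → .
    (0,7)@(1, 15): e=[0,12,12] → X  [on edge]
    (1,7)@(3, 15): e=[12,36,-24] → .
    (0,8)@(1, 17): e=[-4,12,16] → .
    (1,10)@(3, 21): e=[0,36,-12] → .  [on edge]
  covered (3 px):
    . . . .
    . . . .
    . . . .
    . . . .
    . . . .
    X . . .
    X . . .
    X . . .
    . . . .
    . . . .
    . . . .
    . . . .
T1:
  2·area = 54
  edge (2, 6)→(5, 15): d=(3,9) right/bottom  bias=-1
  edge (5, 15)→(0, 18): d=(-5,3) right/bottom  bias=-1
  edge (0, 18)→(2, 6): d=(2,-12) top-left  bias=+0
    (0,1)@(1, 3): e=[0,72,-18] → .  [on edge]
    (1,4)@(3, 9): e=[0,36,18] → .  [on edge]
    (1,5)@(3, 11): e=[6,26,22] → X
    (2,5)@(5, 11): e=[-12,20,46] → .
    (0,6)@(1, 13): e=[30,22,2] → X
    (2,6)@(5, 13): e=[-6,10,50] → .
    (0,7)@(1, 15): e=[36,12,6] → X
    (2,7)@(5, 15): e=[0,0,54] → .  [on edge]
    (0,8)@(1, 17): e=[42,2,10] → X
    (1,8)@(3, 17): e=[24,-4,34] → .
    (0,9)@(1, 19): e=[48,-8,14] → .
    (3,10)@(7, 21): e=[0,-36,90] → .  [on edge]
  covered (6 px):
    . . . .
    . . . .
    . . . .
    . . . .
    . . . .
    . X . .
    X X . .
    X X . .
    X . . .
    . . . .
    . . . .
    . . . .

Result: [22,2,30]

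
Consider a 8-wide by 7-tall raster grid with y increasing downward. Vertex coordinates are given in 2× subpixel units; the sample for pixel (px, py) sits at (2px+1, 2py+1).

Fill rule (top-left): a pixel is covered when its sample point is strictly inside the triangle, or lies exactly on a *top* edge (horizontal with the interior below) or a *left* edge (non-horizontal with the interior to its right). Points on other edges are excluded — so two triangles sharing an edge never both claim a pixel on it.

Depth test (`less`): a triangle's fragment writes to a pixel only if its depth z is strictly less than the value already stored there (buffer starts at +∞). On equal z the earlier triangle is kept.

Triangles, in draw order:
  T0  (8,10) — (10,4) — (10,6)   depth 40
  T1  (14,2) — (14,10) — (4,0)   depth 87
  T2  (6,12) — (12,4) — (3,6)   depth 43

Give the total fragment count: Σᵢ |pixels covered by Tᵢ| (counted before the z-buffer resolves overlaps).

T0:
  2·area = 4
  edge (8, 10)→(10, 4): d=(2,-6) top-left  bias=+0
  edge (10, 4)→(10, 6): d=(0,2) right/bottom  bias=-1
  edge (10, 6)→(8, 10): d=(-2,4) right/bottom  bias=-1
    (5,0)@(11, 1): e=[0,-2,6] → .  [on edge]
    (4,3)@(9, 7): e=[0,2,2] → X  [on edge]
    (5,3)@(11, 7): e=[12,-2,-6] → .
    (4,4)@(9, 9): e=[4,2,-2] → .
    (3,6)@(7, 13): e=[0,6,-2] → .  [on edge]
  covered (1 px):
    . . . . . . . .
    . . . . . . . .
    . . . . . . . .
    . . . . X . . .
    . . . . . . . .
    . . . . . . . .
    . . . . . . . .
T1:
  2·area = 80
  edge (14, 2)→(14, 10): d=(0,8) right/bottom  bias=-1
  edge (14, 10)→(4, 0): d=(-10,-10) top-left  bias=+0
  edge (4, 0)→(14, 2): d=(10,2) right/bottom  bias=-1
    (2,0)@(5, 1): e=[72,0,8] → X  [on edge]
    (3,0)@(7, 1): e=[56,20,4] → X
    (4,0)@(9, 1): e=[40,40,0] → .  [on edge]
    (2,1)@(5, 3): e=[72,-20,28] → .
    (3,1)@(7, 3): e=[56,0,24] → X  [on edge]
    (4,1)@(9, 3): e=[40,20,20] → X
    (5,1)@(11, 3): e=[24,40,16] → X
    (6,1)@(13, 3): e=[8,60,12] → X
    (7,1)@(15, 3): e=[-8,80,8] → .
    (3,2)@(7, 5): e=[56,-20,44] → .
    (4,2)@(9, 5): e=[40,0,40] → X  [on edge]
    (7,2)@(15, 5): e=[-8,60,28] → .
    (5,3)@(11, 7): e=[24,0,56] → X  [on edge]
    (6,4)@(13, 9): e=[8,0,72] → X  [on edge]
    (7,5)@(15, 11): e=[-8,0,88] → .  [on edge]
  covered (12 px):
    . . X X . . . .
    . . . X X X X .
    . . . . X X X .
    . . . . . X X .
    . . . . . . X .
    . . . . . . . .
    . . . . . . . .
T2:
  2·area = 60  (B↔C swapped to make it positive)
  edge (6, 12)→(3, 6): d=(-3,-6) top-left  bias=+0
  edge (3, 6)→(12, 4): d=(9,-2) top-left  bias=+0
  edge (12, 4)→(6, 12): d=(-6,8) right/bottom  bias=-1
    (4,2)@(9, 5): e=[39,3,18] → X
    (5,2)@(11, 5): e=[51,7,2] → X
    (6,2)@(13, 5): e=[63,11,-14] → .
    (2,3)@(5, 7): e=[9,13,38] → X
    (3,3)@(7, 7): e=[21,17,22] → X
    (5,3)@(11, 7): e=[45,25,-10] → .
    (2,4)@(5, 9): e=[3,31,26] → X
    (4,4)@(9, 9): e=[27,39,-6] → .
    (2,5)@(5, 11): e=[-3,49,14] → .
    (3,5)@(7, 11): e=[9,53,-2] → .
  covered (7 px):
    . . . . . . . .
    . . . . . . . .
    . . . . X X . .
    . . X X X . . .
    . . X X . . . .
    . . . . . . . .
    . . . . . . . .

Final: 20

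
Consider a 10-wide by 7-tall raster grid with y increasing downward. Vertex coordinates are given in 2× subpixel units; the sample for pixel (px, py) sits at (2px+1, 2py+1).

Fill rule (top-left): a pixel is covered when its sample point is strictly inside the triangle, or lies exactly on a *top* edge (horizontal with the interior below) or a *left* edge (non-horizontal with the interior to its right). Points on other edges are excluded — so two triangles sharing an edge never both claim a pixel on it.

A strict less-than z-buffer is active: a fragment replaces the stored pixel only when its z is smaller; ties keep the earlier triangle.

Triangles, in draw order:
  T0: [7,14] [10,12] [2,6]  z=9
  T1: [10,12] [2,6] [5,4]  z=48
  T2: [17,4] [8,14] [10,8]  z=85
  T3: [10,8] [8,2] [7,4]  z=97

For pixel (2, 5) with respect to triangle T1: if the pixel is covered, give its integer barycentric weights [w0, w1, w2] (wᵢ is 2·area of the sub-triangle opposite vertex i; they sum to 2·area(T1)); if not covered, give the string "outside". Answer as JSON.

T0:
  2·area = 34  (B↔C swapped to make it positive)
  edge (7, 14)→(2, 6): d=(-5,-8) top-left  bias=+0
  edge (2, 6)→(10, 12): d=(8,6) right/bottom  bias=-1
  edge (10, 12)→(7, 14): d=(-3,2) right/bottom  bias=-1
    (1,3)@(3, 7): e=[3,2,29] → #
    (2,3)@(5, 7): e=[19,-10,25] → ·
    (1,4)@(3, 9): e=[-7,18,23] → ·
    (2,4)@(5, 9): e=[9,6,19] → #
    (3,4)@(7, 9): e=[25,-6,15] → ·
    (2,5)@(5, 11): e=[-1,22,13] → ·
    (3,5)@(7, 11): e=[15,10,9] → #
    (4,5)@(9, 11): e=[31,-2,5] → ·
    (3,6)@(7, 13): e=[5,26,3] → #
    (4,6)@(9, 13): e=[21,14,-1] → ·
  covered (4 px):
    · · · · · · · · · ·
    · · · · · · · · · ·
    · · · · · · · · · ·
    · # · · · · · · · ·
    · · # · · · · · · ·
    · · · # · · · · · ·
    · · · # · · · · · ·
T1:
  2·area = 34
  edge (10, 12)→(2, 6): d=(-8,-6) top-left  bias=+0
  edge (2, 6)→(5, 4): d=(3,-2) top-left  bias=+0
  edge (5, 4)→(10, 12): d=(5,8) right/bottom  bias=-1
    (2,2)@(5, 5): e=[26,3,5] → #
    (3,2)@(7, 5): e=[38,7,-11] → ·
    (2,3)@(5, 7): e=[10,9,15] → #
    (3,3)@(7, 7): e=[22,13,-1] → ·
    (2,4)@(5, 9): e=[-6,15,25] → ·
    (3,4)@(7, 9): e=[6,19,9] → #
    (4,4)@(9, 9): e=[18,23,-7] → ·
    (3,5)@(7, 11): e=[-10,25,19] → ·
    (4,5)@(9, 11): e=[2,29,3] → #
    (5,5)@(11, 11): e=[14,33,-13] → ·
    (4,6)@(9, 13): e=[-14,35,13] → ·
  covered (4 px):
    · · · · · · · · · ·
    · · · · · · · · · ·
    · · # · · · · · · ·
    · · # · · · · · · ·
    · · · # · · · · · ·
    · · · · # · · · · ·
    · · · · · · · · · ·
T2:
  2·area = 34
  edge (17, 4)→(8, 14): d=(-9,10) right/bottom  bias=-1
  edge (8, 14)→(10, 8): d=(2,-6) top-left  bias=+0
  edge (10, 8)→(17, 4): d=(7,-4) top-left  bias=+0
    (5,2)@(11, 5): e=[51,0,-17] → ·  [on edge]
    (6,3)@(13, 7): e=[13,16,5] → #
    (7,3)@(15, 7): e=[-7,28,13] → ·
    (5,4)@(11, 9): e=[15,8,11] → #
    (6,4)@(13, 9): e=[-5,20,19] → ·
    (4,5)@(9, 11): e=[17,0,17] → #  [on edge]
    (5,5)@(11, 11): e=[-3,12,25] → ·
    (4,6)@(9, 13): e=[-1,4,31] → ·
  covered (3 px):
    · · · · · · · · · ·
    · · · · · · · · · ·
    · · · · · · · · · ·
    · · · · · · # · · ·
    · · · · · # · · · ·
    · · · · # · · · · ·
    · · · · · · · · · ·
T3:
  2·area = 10  (B↔C swapped to make it positive)
  edge (10, 8)→(7, 4): d=(-3,-4) top-left  bias=+0
  edge (7, 4)→(8, 2): d=(1,-2) top-left  bias=+0
  edge (8, 2)→(10, 8): d=(2,6) right/bottom  bias=-1
    (4,2)@(9, 5): e=[5,5,0] → ·  [on edge]
    (5,5)@(11, 11): e=[-5,15,0] → ·  [on edge]
  covered (0 px):
    · · · · · · · · · ·
    · · · · · · · · · ·
    · · · · · · · · · ·
    · · · · · · · · · ·
    · · · · · · · · · ·
    · · · · · · · · · ·
    · · · · · · · · · ·

Final: "outside"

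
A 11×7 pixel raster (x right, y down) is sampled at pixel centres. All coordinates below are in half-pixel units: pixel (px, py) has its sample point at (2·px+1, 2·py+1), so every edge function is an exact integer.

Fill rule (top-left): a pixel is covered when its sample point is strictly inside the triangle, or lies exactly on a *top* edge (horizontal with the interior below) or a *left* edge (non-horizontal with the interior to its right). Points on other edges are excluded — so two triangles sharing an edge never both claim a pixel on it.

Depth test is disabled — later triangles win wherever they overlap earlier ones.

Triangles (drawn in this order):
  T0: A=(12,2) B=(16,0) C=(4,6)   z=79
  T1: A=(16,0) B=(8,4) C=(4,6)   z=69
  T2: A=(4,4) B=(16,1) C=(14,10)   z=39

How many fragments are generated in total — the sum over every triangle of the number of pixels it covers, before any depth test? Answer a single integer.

T0:
  degenerate (2·area = 0) — covers nothing
T1:
  degenerate (2·area = 0) — covers nothing
T2:
  2·area = 102
  edge (4, 4)→(16, 1): d=(12,-3) top-left  bias=+0
  edge (16, 1)→(14, 10): d=(-2,9) right/bottom  bias=-1
  edge (14, 10)→(4, 4): d=(-10,-6) top-left  bias=+0
    (4,1)@(9, 3): e=[3,59,40] → X
    (5,1)@(11, 3): e=[9,41,52] → X
    (6,1)@(13, 3): e=[15,23,64] → X
    (7,1)@(15, 3): e=[21,5,76] → X
    (8,1)@(17, 3): e=[27,-13,88] → .
    (3,2)@(7, 5): e=[21,73,8] → X
    (8,2)@(17, 5): e=[51,-17,68] → .
    (3,3)@(7, 7): e=[45,69,-12] → .
    (4,3)@(9, 7): e=[51,51,0] → X  [on edge]
    (7,3)@(15, 7): e=[69,-3,36] → .
    (4,4)@(9, 9): e=[75,47,-20] → .
    (5,4)@(11, 9): e=[81,29,-8] → .
    (9,6)@(19, 13): e=[153,-51,0] → .  [on edge]
  covered (13 px):
    . . . . . . . . . . .
    . . . . X X X X . . .
    . . . X X X X X . . .
    . . . . X X X . . . .
    . . . . . . X . . . .
    . . . . . . . . . . .
    . . . . . . . . . . .

Result: 13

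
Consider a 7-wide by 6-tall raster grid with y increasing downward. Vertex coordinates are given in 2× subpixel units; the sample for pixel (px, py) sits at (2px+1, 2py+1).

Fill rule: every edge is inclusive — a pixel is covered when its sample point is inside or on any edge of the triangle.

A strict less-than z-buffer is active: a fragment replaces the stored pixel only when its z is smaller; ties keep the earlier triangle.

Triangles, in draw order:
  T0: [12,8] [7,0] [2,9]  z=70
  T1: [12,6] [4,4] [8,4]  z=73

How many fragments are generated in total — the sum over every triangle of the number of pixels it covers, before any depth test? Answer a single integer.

T0:
  2·area = 85  (B↔C swapped to make it positive)
  edge (12, 8)→(2, 9): d=(-10,1) inclusive
  edge (2, 9)→(7, 0): d=(5,-9) inclusive
  edge (7, 0)→(12, 8): d=(5,8) inclusive
    (3,0)@(7, 1): e=[75,5,5] → #
    (4,0)@(9, 1): e=[73,23,-11] → ·
    (3,1)@(7, 3): e=[55,15,15] → #
    (4,1)@(9, 3): e=[53,33,-1] → ·
    (2,2)@(5, 5): e=[37,7,41] → #
    (4,2)@(9, 5): e=[33,43,9] → #
    (5,2)@(11, 5): e=[31,61,-7] → ·
    (2,3)@(5, 7): e=[17,17,51] → #
    (5,3)@(11, 7): e=[11,71,3] → #
    (6,3)@(13, 7): e=[9,89,-13] → ·
    (2,4)@(5, 9): e=[-3,27,61] → ·
    (3,4)@(7, 9): e=[-5,45,45] → ·
  covered (9 px):
    · · · # · · ·
    · · · # · · ·
    · · # # # · ·
    · · # # # # ·
    · · · · · · ·
    · · · · · · ·
T1:
  2·area = 8
  edge (12, 6)→(4, 4): d=(-8,-2) inclusive
  edge (4, 4)→(8, 4): d=(4,0) inclusive
  edge (8, 4)→(12, 6): d=(4,2) inclusive
    (4,2)@(9, 5): e=[2,4,2] → #
    (5,2)@(11, 5): e=[6,4,-2] → ·
    (4,3)@(9, 7): e=[-14,12,10] → ·
  covered (1 px):
    · · · · · · ·
    · · · · · · ·
    · · · · # · ·
    · · · · · · ·
    · · · · · · ·
    · · · · · · ·

Final: 10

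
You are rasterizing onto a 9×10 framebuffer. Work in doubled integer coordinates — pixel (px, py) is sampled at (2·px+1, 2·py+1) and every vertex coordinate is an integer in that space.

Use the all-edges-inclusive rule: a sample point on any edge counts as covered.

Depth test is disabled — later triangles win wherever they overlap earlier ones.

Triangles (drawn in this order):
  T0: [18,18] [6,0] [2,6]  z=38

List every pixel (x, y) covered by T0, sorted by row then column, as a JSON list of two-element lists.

T0:
  2·area = 144  (B↔C swapped to make it positive)
  edge (18, 18)→(2, 6): d=(-16,-12) inclusive
  edge (2, 6)→(6, 0): d=(4,-6) inclusive
  edge (6, 0)→(18, 18): d=(12,18) inclusive
    (2,1)@(5, 3): e=[84,6,54] → #
    (3,1)@(7, 3): e=[108,18,18] → #
    (4,1)@(9, 3): e=[132,30,-18] → ·
    (1,2)@(3, 5): e=[28,2,114] → #
    (4,2)@(9, 5): e=[100,38,6] → #
    (5,2)@(11, 5): e=[124,50,-30] → ·
    (1,3)@(3, 7): e=[-4,10,138] → ·
    (2,3)@(5, 7): e=[20,22,102] → #
    (5,3)@(11, 7): e=[92,58,-6] → ·
    (2,4)@(5, 9): e=[-12,30,126] → ·
    (3,4)@(7, 9): e=[12,42,90] → #
    (5,4)@(11, 9): e=[60,66,18] → #
  covered (18 px):
    · · · · · · · · ·
    · · # # · · · · ·
    · # # # # · · · ·
    · · # # # · · · ·
    · · · # # # · · ·
    · · · · # # # · ·
    · · · · · · # · ·
    · · · · · · · # ·
    · · · · · · · · #
    · · · · · · · · ·

Result: [[2,1],[3,1],[1,2],[2,2],[3,2],[4,2],[2,3],[3,3],[4,3],[3,4],[4,4],[5,4],[4,5],[5,5],[6,5],[6,6],[7,7],[8,8]]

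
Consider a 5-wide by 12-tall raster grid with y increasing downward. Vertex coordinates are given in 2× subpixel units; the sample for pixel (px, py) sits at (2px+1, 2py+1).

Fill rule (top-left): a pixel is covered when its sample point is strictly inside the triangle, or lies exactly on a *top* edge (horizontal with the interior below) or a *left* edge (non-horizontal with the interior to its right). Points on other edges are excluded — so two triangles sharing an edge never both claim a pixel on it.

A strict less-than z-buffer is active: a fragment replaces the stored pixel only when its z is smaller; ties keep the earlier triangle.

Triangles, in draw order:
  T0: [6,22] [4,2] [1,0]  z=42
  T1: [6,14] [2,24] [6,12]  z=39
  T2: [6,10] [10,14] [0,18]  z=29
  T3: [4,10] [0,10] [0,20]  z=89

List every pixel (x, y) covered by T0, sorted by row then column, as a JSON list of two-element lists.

T0:
  2·area = 56  (B↔C swapped to make it positive)
  edge (6, 22)→(1, 0): d=(-5,-22) top-left  bias=+0
  edge (1, 0)→(4, 2): d=(3,2) right/bottom  bias=-1
  edge (4, 2)→(6, 22): d=(2,20) right/bottom  bias=-1
    (1,1)@(3, 3): e=[29,5,22] → #
    (2,1)@(5, 3): e=[73,1,-18] → ·
    (1,2)@(3, 5): e=[19,11,26] → #
    (2,2)@(5, 5): e=[63,7,-14] → ·
    (1,3)@(3, 7): e=[9,17,30] → #
    (2,3)@(5, 7): e=[53,13,-10] → ·
    (1,4)@(3, 9): e=[-1,23,34] → ·
    (2,6)@(5, 13): e=[23,31,2] → #
    (3,6)@(7, 13): e=[67,27,-38] → ·
    (2,7)@(5, 15): e=[13,37,6] → #
    (3,7)@(7, 15): e=[57,33,-34] → ·
    (2,8)@(5, 17): e=[3,43,10] → #
  covered (6 px):
    · · · · ·
    · # · · ·
    · # · · ·
    · # · · ·
    · · · · ·
    · · · · ·
    · · # · ·
    · · # · ·
    · · # · ·
    · · · · ·
    · · · · ·
    · · · · ·
T1:
  2·area = 8
  edge (6, 14)→(2, 24): d=(-4,10) right/bottom  bias=-1
  edge (2, 24)→(6, 12): d=(4,-12) top-left  bias=+0
  edge (6, 12)→(6, 14): d=(0,2) right/bottom  bias=-1
    (4,1)@(9, 3): e=[14,0,-6] → ·  [on edge]
    (3,4)@(7, 9): e=[10,0,-2] → ·  [on edge]
    (2,7)@(5, 15): e=[6,0,2] → #  [on edge]
    (3,7)@(7, 15): e=[-14,24,-2] → ·
    (2,8)@(5, 17): e=[-2,8,2] → ·
    (1,10)@(3, 21): e=[2,0,6] → #  [on edge]
    (2,10)@(5, 21): e=[-18,24,2] → ·
    (1,11)@(3, 23): e=[-6,8,6] → ·
  covered (2 px):
    · · · · ·
    · · · · ·
    · · · · ·
    · · · · ·
    · · · · ·
    · · · · ·
    · · · · ·
    · · # · ·
    · · · · ·
    · · · · ·
    · # · · ·
    · · · · ·
T2:
  2·area = 56
  edge (6, 10)→(10, 14): d=(4,4) right/bottom  bias=-1
  edge (10, 14)→(0, 18): d=(-10,4) right/bottom  bias=-1
  edge (0, 18)→(6, 10): d=(6,-8) top-left  bias=+0
    (0,2)@(1, 5): e=[0,126,-70] → ·  [on edge]
    (1,3)@(3, 7): e=[0,98,-42] → ·  [on edge]
    (2,4)@(5, 9): e=[0,70,-14] → ·  [on edge]
    (3,5)@(7, 11): e=[0,42,14] → ·  [on edge]
    (2,6)@(5, 13): e=[16,30,10] → #
    (3,6)@(7, 13): e=[8,22,26] → #
    (4,6)@(9, 13): e=[0,14,42] → ·  [on edge]
    (1,7)@(3, 15): e=[32,18,6] → #
    (4,7)@(9, 15): e=[8,-6,54] → ·
    (0,8)@(1, 17): e=[48,6,2] → #
    (1,8)@(3, 17): e=[40,-2,18] → ·
    (2,8)@(5, 17): e=[32,-10,34] → ·
  covered (6 px):
    · · · · ·
    · · · · ·
    · · · · ·
    · · · · ·
    · · · · ·
    · · · · ·
    · · # # ·
    · # # # ·
    # · · · ·
    · · · · ·
    · · · · ·
    · · · · ·
T3:
  2·area = 40  (B↔C swapped to make it positive)
  edge (4, 10)→(0, 20): d=(-4,10) right/bottom  bias=-1
  edge (0, 20)→(0, 10): d=(0,-10) top-left  bias=+0
  edge (0, 10)→(4, 10): d=(4,0) top-left  bias=+0
    (0,5)@(1, 11): e=[26,10,4] → #
    (1,5)@(3, 11): e=[6,30,4] → #
    (2,5)@(5, 11): e=[-14,50,4] → ·
    (0,6)@(1, 13): e=[18,10,12] → #
    (1,6)@(3, 13): e=[-2,30,12] → ·
    (0,7)@(1, 15): e=[10,10,20] → #
    (1,7)@(3, 15): e=[-10,30,20] → ·
    (0,8)@(1, 17): e=[2,10,28] → #
    (1,8)@(3, 17): e=[-18,30,28] → ·
    (0,9)@(1, 19): e=[-6,10,36] → ·
  covered (5 px):
    · · · · ·
    · · · · ·
    · · · · ·
    · · · · ·
    · · · · ·
    # # · · ·
    # · · · ·
    # · · · ·
    # · · · ·
    · · · · ·
    · · · · ·
    · · · · ·

Result: [[1,1],[1,2],[1,3],[2,6],[2,7],[2,8]]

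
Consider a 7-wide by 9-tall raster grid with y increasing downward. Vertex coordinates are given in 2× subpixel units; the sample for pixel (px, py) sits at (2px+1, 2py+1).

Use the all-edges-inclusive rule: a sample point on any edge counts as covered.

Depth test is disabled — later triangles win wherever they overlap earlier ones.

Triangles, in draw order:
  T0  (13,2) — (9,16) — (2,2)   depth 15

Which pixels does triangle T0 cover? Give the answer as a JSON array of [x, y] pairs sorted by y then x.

T0:
  2·area = 154
  edge (13, 2)→(9, 16): d=(-4,14) inclusive
  edge (9, 16)→(2, 2): d=(-7,-14) inclusive
  edge (2, 2)→(13, 2): d=(11,0) inclusive
    (1,1)@(3, 3): e=[136,7,11] → █
    (2,1)@(5, 3): e=[108,35,11] → █
    (3,1)@(7, 3): e=[80,63,11] → █
    (4,1)@(9, 3): e=[52,91,11] → █
    (5,1)@(11, 3): e=[24,119,11] → █
    (6,1)@(13, 3): e=[-4,147,11] → ·
    (1,2)@(3, 5): e=[128,-7,33] → ·
    (2,2)@(5, 5): e=[100,21,33] → █
    (6,2)@(13, 5): e=[-12,133,33] → ·
    (2,3)@(5, 7): e=[92,7,55] → █
    (6,3)@(13, 7): e=[-20,119,55] → ·
    (2,4)@(5, 9): e=[84,-7,77] → ·
    (5,4)@(11, 9): e=[0,77,77] → █  [on edge]
  covered (20 px):
    · · · · · · ·
    · █ █ █ █ █ ·
    · · █ █ █ █ ·
    · · █ █ █ █ ·
    · · · █ █ █ ·
    · · · █ █ · ·
    · · · · █ · ·
    · · · · █ · ·
    · · · · · · ·

Final: [[1,1],[2,1],[3,1],[4,1],[5,1],[2,2],[3,2],[4,2],[5,2],[2,3],[3,3],[4,3],[5,3],[3,4],[4,4],[5,4],[3,5],[4,5],[4,6],[4,7]]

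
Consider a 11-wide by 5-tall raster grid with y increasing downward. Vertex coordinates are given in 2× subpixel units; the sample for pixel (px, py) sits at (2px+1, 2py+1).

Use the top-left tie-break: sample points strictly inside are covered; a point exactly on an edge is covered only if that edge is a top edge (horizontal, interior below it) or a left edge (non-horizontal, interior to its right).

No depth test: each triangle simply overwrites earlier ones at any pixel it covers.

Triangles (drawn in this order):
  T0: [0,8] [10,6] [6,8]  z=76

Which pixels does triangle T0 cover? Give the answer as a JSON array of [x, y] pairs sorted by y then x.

T0:
  2·area = 12
  edge (0, 8)→(10, 6): d=(10,-2) top-left  bias=+0
  edge (10, 6)→(6, 8): d=(-4,2) right/bottom  bias=-1
  edge (6, 8)→(0, 8): d=(-6,0) right/bottom  bias=-1
    (7,2)@(15, 5): e=[0,-6,18] → ·  [on edge]
    (2,3)@(5, 7): e=[0,6,6] → #  [on edge]
    (3,3)@(7, 7): e=[4,2,6] → #
    (4,3)@(9, 7): e=[8,-2,6] → ·
    (2,4)@(5, 9): e=[20,-2,-6] → ·
    (3,4)@(7, 9): e=[24,-6,-6] → ·
  covered (2 px):
    · · · · · · · · · · ·
    · · · · · · · · · · ·
    · · · · · · · · · · ·
    · · # # · · · · · · ·
    · · · · · · · · · · ·

Final: [[2,3],[3,3]]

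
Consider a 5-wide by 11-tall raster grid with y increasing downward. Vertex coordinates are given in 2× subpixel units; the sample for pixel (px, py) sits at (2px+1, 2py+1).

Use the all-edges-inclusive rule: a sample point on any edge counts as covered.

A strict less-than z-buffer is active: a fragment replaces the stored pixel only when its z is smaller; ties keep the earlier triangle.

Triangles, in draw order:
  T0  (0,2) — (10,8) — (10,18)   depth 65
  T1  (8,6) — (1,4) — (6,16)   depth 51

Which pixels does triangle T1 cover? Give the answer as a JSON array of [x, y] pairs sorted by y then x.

T0:
  2·area = 100
  edge (0, 2)→(10, 8): d=(10,6) inclusive
  edge (10, 8)→(10, 18): d=(0,10) inclusive
  edge (10, 18)→(0, 2): d=(-10,-16) inclusive
    (0,1)@(1, 3): e=[4,90,6] → X
    (1,1)@(3, 3): e=[-8,70,38] → .
    (0,2)@(1, 5): e=[24,90,-14] → .
    (1,2)@(3, 5): e=[12,70,18] → X
    (2,2)@(5, 5): e=[0,50,50] → X  [on edge]
    (3,2)@(7, 5): e=[-12,30,82] → .
    (1,3)@(3, 7): e=[32,70,-2] → .
    (2,3)@(5, 7): e=[20,50,30] → X
    (3,3)@(7, 7): e=[8,30,62] → X
    (4,3)@(9, 7): e=[-4,10,94] → .
    (2,4)@(5, 9): e=[40,50,10] → X
    (4,4)@(9, 9): e=[16,10,74] → X
  covered (13 px):
    . . . . .
    X . . . .
    . X X . .
    . . X X .
    . . X X X
    . . . X X
    . . . X X
    . . . . X
    . . . . .
    . . . . .
    . . . . .
T1:
  2·area = 74  (B↔C swapped to make it positive)
  edge (8, 6)→(6, 16): d=(-2,10) inclusive
  edge (6, 16)→(1, 4): d=(-5,-12) inclusive
  edge (1, 4)→(8, 6): d=(7,2) inclusive
    (4,0)@(9, 1): e=[0,111,-37] → .  [on edge]
    (1,2)@(3, 5): e=[52,19,3] → X
    (2,2)@(5, 5): e=[32,43,-1] → .
    (1,3)@(3, 7): e=[48,9,17] → X
    (2,3)@(5, 7): e=[28,33,13] → X
    (3,3)@(7, 7): e=[8,57,9] → X
    (4,3)@(9, 7): e=[-12,81,5] → .
    (1,4)@(3, 9): e=[44,-1,31] → .
    (2,4)@(5, 9): e=[24,23,27] → X
    (4,4)@(9, 9): e=[-16,71,19] → .
    (2,5)@(5, 11): e=[20,13,41] → X
    (3,5)@(7, 11): e=[0,37,37] → X  [on edge]
    (2,10)@(5, 21): e=[0,-37,111] → .  [on edge]
  covered (9 px):
    . . . . .
    . . . . .
    . X . . .
    . X X X .
    . . X X .
    . . X X .
    . . X . .
    . . . . .
    . . . . .
    . . . . .
    . . . . .

Answer: [[1,2],[1,3],[2,3],[3,3],[2,4],[3,4],[2,5],[3,5],[2,6]]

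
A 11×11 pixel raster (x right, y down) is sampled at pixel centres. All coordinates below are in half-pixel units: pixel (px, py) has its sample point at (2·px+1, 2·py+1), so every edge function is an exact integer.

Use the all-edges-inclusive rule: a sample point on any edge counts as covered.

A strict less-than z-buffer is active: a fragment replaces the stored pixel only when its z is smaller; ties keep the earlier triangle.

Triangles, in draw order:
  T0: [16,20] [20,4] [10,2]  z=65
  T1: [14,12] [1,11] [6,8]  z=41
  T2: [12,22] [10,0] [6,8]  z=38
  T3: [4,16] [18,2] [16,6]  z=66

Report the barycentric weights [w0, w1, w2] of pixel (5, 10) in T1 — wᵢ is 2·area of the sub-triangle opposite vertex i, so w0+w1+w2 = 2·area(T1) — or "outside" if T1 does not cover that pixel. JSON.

T0:
  2·area = 168  (B↔C swapped to make it positive)
  edge (16, 20)→(10, 2): d=(-6,-18) inclusive
  edge (10, 2)→(20, 4): d=(10,2) inclusive
  edge (20, 4)→(16, 20): d=(-4,16) inclusive
    (2,0)@(5, 1): e=[-84,0,252] → ·  [on edge]
    (5,1)@(11, 3): e=[12,8,148] → █
    (6,1)@(13, 3): e=[48,4,116] → █
    (7,1)@(15, 3): e=[84,0,84] → █  [on edge]
    (8,1)@(17, 3): e=[120,-4,52] → ·
    (5,2)@(11, 5): e=[0,28,140] → █  [on edge]
    (8,2)@(17, 5): e=[108,16,44] → █
    (9,2)@(19, 5): e=[144,12,12] → █
    (10,2)@(21, 5): e=[180,8,-20] → ·
    (5,3)@(11, 7): e=[-12,48,132] → ·
    (6,3)@(13, 7): e=[24,44,100] → █
    (10,3)@(21, 7): e=[168,28,-28] → ·
    (6,5)@(13, 11): e=[0,84,84] → █  [on edge]
    (7,8)@(15, 17): e=[0,140,28] → █  [on edge]
  covered (23 px):
    · · · · · · · · · · ·
    · · · · · █ █ █ · · ·
    · · · · · █ █ █ █ █ ·
    · · · · · · █ █ █ █ ·
    · · · · · · █ █ █ · ·
    · · · · · · █ █ █ · ·
    · · · · · · · █ █ · ·
    · · · · · · · █ █ · ·
    · · · · · · · █ · · ·
    · · · · · · · · · · ·
    · · · · · · · · · · ·
T1:
  2·area = 44
  edge (14, 12)→(1, 11): d=(-13,-1) inclusive
  edge (1, 11)→(6, 8): d=(5,-3) inclusive
  edge (6, 8)→(14, 12): d=(8,4) inclusive
    (5,2)@(11, 5): e=[88,0,-44] → ·  [on edge]
    (2,4)@(5, 9): e=[30,2,12] → █
    (3,4)@(7, 9): e=[32,8,4] → █
    (4,4)@(9, 9): e=[34,14,-4] → ·
    (0,5)@(1, 11): e=[0,0,44] → █  [on edge]
    (1,5)@(3, 11): e=[2,6,36] → █
    (4,5)@(9, 11): e=[8,24,12] → █
    (5,5)@(11, 11): e=[10,30,4] → █
    (6,5)@(13, 11): e=[12,36,-4] → ·
    (0,6)@(1, 13): e=[-26,10,60] → ·
    (1,6)@(3, 13): e=[-24,16,52] → ·
    (2,6)@(5, 13): e=[-22,22,44] → ·
  covered (8 px):
    · · · · · · · · · · ·
    · · · · · · · · · · ·
    · · · · · · · · · · ·
    · · · · · · · · · · ·
    · · █ █ · · · · · · ·
    █ █ █ █ █ █ · · · · ·
    · · · · · · · · · · ·
    · · · · · · · · · · ·
    · · · · · · · · · · ·
    · · · · · · · · · · ·
    · · · · · · · · · · ·
T2:
  2·area = 104  (B↔C swapped to make it positive)
  edge (12, 22)→(6, 8): d=(-6,-14) inclusive
  edge (6, 8)→(10, 0): d=(4,-8) inclusive
  edge (10, 0)→(12, 22): d=(2,22) inclusive
    (1,0)@(3, 1): e=[0,-52,156] → ·  [on edge]
    (4,1)@(9, 3): e=[72,4,28] → █
    (5,1)@(11, 3): e=[100,20,-16] → ·
    (4,2)@(9, 5): e=[60,12,32] → █
    (5,2)@(11, 5): e=[88,28,-12] → ·
    (3,3)@(7, 7): e=[20,4,80] → █
    (5,3)@(11, 7): e=[76,36,-8] → ·
    (3,4)@(7, 9): e=[8,12,84] → █
    (5,4)@(11, 9): e=[64,44,-4] → ·
    (3,5)@(7, 11): e=[-4,20,88] → ·
    (4,5)@(9, 11): e=[24,36,44] → █
    (5,5)@(11, 11): e=[52,52,0] → █  [on edge]
    (4,7)@(9, 15): e=[0,52,52] → █  [on edge]
  covered (14 px):
    · · · · · · · · · · ·
    · · · · █ · · · · · ·
    · · · · █ · · · · · ·
    · · · █ █ · · · · · ·
    · · · █ █ · · · · · ·
    · · · · █ █ · · · · ·
    · · · · █ █ · · · · ·
    · · · · █ █ · · · · ·
    · · · · · █ · · · · ·
    · · · · · █ · · · · ·
    · · · · · · · · · · ·
T3:
  2·area = 28
  edge (4, 16)→(18, 2): d=(14,-14) inclusive
  edge (18, 2)→(16, 6): d=(-2,4) inclusive
  edge (16, 6)→(4, 16): d=(-12,10) inclusive
    (9,0)@(19, 1): e=[0,-2,30] → ·  [on edge]
    (8,1)@(17, 3): e=[0,2,26] → █  [on edge]
    (9,1)@(19, 3): e=[28,-6,6] → ·
    (7,2)@(15, 5): e=[0,6,22] → █  [on edge]
    (8,2)@(17, 5): e=[28,-2,2] → ·
    (6,3)@(13, 7): e=[0,10,18] → █  [on edge]
    (7,3)@(15, 7): e=[28,2,-2] → ·
    (5,4)@(11, 9): e=[0,14,14] → █  [on edge]
    (6,4)@(13, 9): e=[28,6,-6] → ·
    (4,5)@(9, 11): e=[0,18,10] → █  [on edge]
    (5,5)@(11, 11): e=[28,10,-10] → ·
    (3,6)@(7, 13): e=[0,22,6] → █  [on edge]
    (2,7)@(5, 15): e=[0,26,2] → █  [on edge]
    (1,8)@(3, 17): e=[0,30,-2] → ·  [on edge]
    (0,9)@(1, 19): e=[0,34,-6] → ·  [on edge]
  covered (7 px):
    · · · · · · · · · · ·
    · · · · · · · · █ · ·
    · · · · · · · █ · · ·
    · · · · · · █ · · · ·
    · · · · · █ · · · · ·
    · · · · █ · · · · · ·
    · · · █ · · · · · · ·
    · · █ · · · · · · · ·
    · · · · · · · · · · ·
    · · · · · · · · · · ·
    · · · · · · · · · · ·

Answer: "outside"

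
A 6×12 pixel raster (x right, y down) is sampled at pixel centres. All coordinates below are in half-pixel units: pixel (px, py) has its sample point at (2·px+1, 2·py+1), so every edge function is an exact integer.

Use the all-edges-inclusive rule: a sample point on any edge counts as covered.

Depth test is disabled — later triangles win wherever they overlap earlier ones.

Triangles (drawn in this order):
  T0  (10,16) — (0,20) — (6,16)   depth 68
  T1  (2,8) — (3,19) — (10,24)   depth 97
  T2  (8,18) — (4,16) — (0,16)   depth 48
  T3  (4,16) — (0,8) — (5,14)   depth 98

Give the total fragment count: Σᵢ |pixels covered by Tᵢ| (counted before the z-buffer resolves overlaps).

T0:
  2·area = 16
  edge (10, 16)→(0, 20): d=(-10,4) inclusive
  edge (0, 20)→(6, 16): d=(6,-4) inclusive
  edge (6, 16)→(10, 16): d=(4,0) inclusive
    (2,8)@(5, 17): e=[10,2,4] → #
    (3,8)@(7, 17): e=[2,10,4] → #
    (4,8)@(9, 17): e=[-6,18,4] → ·
    (2,9)@(5, 19): e=[-10,14,12] → ·
    (3,9)@(7, 19): e=[-18,22,12] → ·
  covered (2 px):
    · · · · · ·
    · · · · · ·
    · · · · · ·
    · · · · · ·
    · · · · · ·
    · · · · · ·
    · · · · · ·
    · · · · · ·
    · · # # · ·
    · · · · · ·
    · · · · · ·
    · · · · · ·
T1:
  2·area = 72  (B↔C swapped to make it positive)
  edge (2, 8)→(10, 24): d=(8,16) inclusive
  edge (10, 24)→(3, 19): d=(-7,-5) inclusive
  edge (3, 19)→(2, 8): d=(-1,-11) inclusive
    (1,5)@(3, 11): e=[8,56,8] → #
    (2,5)@(5, 11): e=[-24,66,30] → ·
    (1,6)@(3, 13): e=[24,42,6] → #
    (2,6)@(5, 13): e=[-8,52,28] → ·
    (1,7)@(3, 15): e=[40,28,4] → #
    (2,7)@(5, 15): e=[8,38,26] → #
    (3,7)@(7, 15): e=[-24,48,48] → ·
    (1,8)@(3, 17): e=[56,14,2] → #
    (3,8)@(7, 17): e=[-8,34,46] → ·
    (1,9)@(3, 19): e=[72,0,0] → #  [on edge]
    (3,9)@(7, 19): e=[8,20,44] → #
    (4,9)@(9, 19): e=[-24,30,66] → ·
  covered (11 px):
    · · · · · ·
    · · · · · ·
    · · · · · ·
    · · · · · ·
    · · · · · ·
    · # · · · ·
    · # · · · ·
    · # # · · ·
    · # # · · ·
    · # # # · ·
    · · · # · ·
    · · · · # ·
T2:
  2·area = 8  (B↔C swapped to make it positive)
  edge (8, 18)→(0, 16): d=(-8,-2) inclusive
  edge (0, 16)→(4, 16): d=(4,0) inclusive
  edge (4, 16)→(8, 18): d=(4,2) inclusive
    (2,8)@(5, 17): e=[2,4,2] → #
    (3,8)@(7, 17): e=[6,4,-2] → ·
    (2,9)@(5, 19): e=[-14,12,10] → ·
  covered (1 px):
    · · · · · ·
    · · · · · ·
    · · · · · ·
    · · · · · ·
    · · · · · ·
    · · · · · ·
    · · · · · ·
    · · · · · ·
    · · # · · ·
    · · · · · ·
    · · · · · ·
    · · · · · ·
T3:
  2·area = 16
  edge (4, 16)→(0, 8): d=(-4,-8) inclusive
  edge (0, 8)→(5, 14): d=(5,6) inclusive
  edge (5, 14)→(4, 16): d=(-1,2) inclusive
    (1,6)@(3, 13): e=[4,7,5] → #
    (2,6)@(5, 13): e=[20,-5,1] → ·
    (1,7)@(3, 15): e=[-4,17,3] → ·
  covered (1 px):
    · · · · · ·
    · · · · · ·
    · · · · · ·
    · · · · · ·
    · · · · · ·
    · · · · · ·
    · # · · · ·
    · · · · · ·
    · · · · · ·
    · · · · · ·
    · · · · · ·
    · · · · · ·

Answer: 15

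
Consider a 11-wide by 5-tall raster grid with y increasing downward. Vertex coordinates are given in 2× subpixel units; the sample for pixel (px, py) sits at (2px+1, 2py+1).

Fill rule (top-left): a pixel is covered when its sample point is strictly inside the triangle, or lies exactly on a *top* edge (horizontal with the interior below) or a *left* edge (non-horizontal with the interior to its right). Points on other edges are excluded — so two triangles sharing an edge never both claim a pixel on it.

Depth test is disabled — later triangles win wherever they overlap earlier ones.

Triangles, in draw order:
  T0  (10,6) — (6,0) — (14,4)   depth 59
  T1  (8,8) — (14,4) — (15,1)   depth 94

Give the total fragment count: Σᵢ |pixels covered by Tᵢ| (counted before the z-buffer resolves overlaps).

T0:
  2·area = 32
  edge (10, 6)→(6, 0): d=(-4,-6) top-left  bias=+0
  edge (6, 0)→(14, 4): d=(8,4) right/bottom  bias=-1
  edge (14, 4)→(10, 6): d=(-4,2) right/bottom  bias=-1
    (3,0)@(7, 1): e=[2,4,26] → X
    (4,0)@(9, 1): e=[14,-4,22] → .
    (3,1)@(7, 3): e=[-6,20,18] → .
    (4,1)@(9, 3): e=[6,12,14] → X
    (5,1)@(11, 3): e=[18,4,10] → X
    (6,1)@(13, 3): e=[30,-4,6] → .
    (4,2)@(9, 5): e=[-2,28,6] → .
    (5,2)@(11, 5): e=[10,20,2] → X
    (6,2)@(13, 5): e=[22,12,-2] → .
    (5,3)@(11, 7): e=[2,36,-6] → .
  covered (4 px):
    . . . X . . . . . . .
    . . . . X X . . . . .
    . . . . . X . . . . .
    . . . . . . . . . . .
    . . . . . . . . . . .
T1:
  2·area = 14  (B↔C swapped to make it positive)
  edge (8, 8)→(15, 1): d=(7,-7) top-left  bias=+0
  edge (15, 1)→(14, 4): d=(-1,3) right/bottom  bias=-1
  edge (14, 4)→(8, 8): d=(-6,4) right/bottom  bias=-1
    (7,0)@(15, 1): e=[0,0,14] → .  [on edge]
    (6,1)@(13, 3): e=[0,4,10] → X  [on edge]
    (7,1)@(15, 3): e=[14,-2,2] → .
    (5,2)@(11, 5): e=[0,8,6] → X  [on edge]
    (6,2)@(13, 5): e=[14,2,-2] → .
    (4,3)@(9, 7): e=[0,12,2] → X  [on edge]
    (5,3)@(11, 7): e=[14,6,-6] → .
    (6,3)@(13, 7): e=[28,0,-14] → .  [on edge]
    (3,4)@(7, 9): e=[0,16,-2] → .  [on edge]
    (4,4)@(9, 9): e=[14,10,-10] → .
  covered (3 px):
    . . . . . . . . . . .
    . . . . . . X . . . .
    . . . . . X . . . . .
    . . . . X . . . . . .
    . . . . . . . . . . .

Answer: 7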